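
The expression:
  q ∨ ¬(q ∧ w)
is always true.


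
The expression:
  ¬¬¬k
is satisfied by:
  {k: False}


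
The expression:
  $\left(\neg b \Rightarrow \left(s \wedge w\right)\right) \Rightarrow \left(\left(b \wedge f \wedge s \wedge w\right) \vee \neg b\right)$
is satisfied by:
  {s: True, w: True, f: True, b: False}
  {s: True, w: True, f: False, b: False}
  {s: True, f: True, w: False, b: False}
  {s: True, f: False, w: False, b: False}
  {w: True, f: True, s: False, b: False}
  {w: True, f: False, s: False, b: False}
  {f: True, s: False, w: False, b: False}
  {f: False, s: False, w: False, b: False}
  {b: True, s: True, w: True, f: True}


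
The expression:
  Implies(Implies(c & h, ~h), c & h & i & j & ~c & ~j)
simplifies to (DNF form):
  c & h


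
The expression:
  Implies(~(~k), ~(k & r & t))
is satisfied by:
  {k: False, t: False, r: False}
  {r: True, k: False, t: False}
  {t: True, k: False, r: False}
  {r: True, t: True, k: False}
  {k: True, r: False, t: False}
  {r: True, k: True, t: False}
  {t: True, k: True, r: False}


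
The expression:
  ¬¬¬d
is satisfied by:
  {d: False}


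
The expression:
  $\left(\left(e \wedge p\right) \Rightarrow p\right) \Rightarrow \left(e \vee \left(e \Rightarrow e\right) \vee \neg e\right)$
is always true.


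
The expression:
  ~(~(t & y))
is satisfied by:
  {t: True, y: True}


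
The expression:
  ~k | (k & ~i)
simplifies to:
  ~i | ~k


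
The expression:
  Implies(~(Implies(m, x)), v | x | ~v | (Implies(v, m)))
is always true.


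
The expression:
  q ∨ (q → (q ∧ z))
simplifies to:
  True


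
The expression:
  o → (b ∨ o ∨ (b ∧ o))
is always true.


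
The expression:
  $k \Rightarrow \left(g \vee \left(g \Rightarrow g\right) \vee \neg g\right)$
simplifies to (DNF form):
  $\text{True}$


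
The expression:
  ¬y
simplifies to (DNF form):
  ¬y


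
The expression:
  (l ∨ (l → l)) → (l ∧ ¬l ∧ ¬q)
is never true.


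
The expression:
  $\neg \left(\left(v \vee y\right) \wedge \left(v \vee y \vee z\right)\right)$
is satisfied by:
  {v: False, y: False}


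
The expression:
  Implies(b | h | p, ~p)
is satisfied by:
  {p: False}


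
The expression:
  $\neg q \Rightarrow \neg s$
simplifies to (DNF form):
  $q \vee \neg s$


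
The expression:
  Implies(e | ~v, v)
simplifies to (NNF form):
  v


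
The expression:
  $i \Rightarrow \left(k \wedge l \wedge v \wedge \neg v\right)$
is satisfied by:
  {i: False}


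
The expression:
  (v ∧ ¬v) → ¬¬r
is always true.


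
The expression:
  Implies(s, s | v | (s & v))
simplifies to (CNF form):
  True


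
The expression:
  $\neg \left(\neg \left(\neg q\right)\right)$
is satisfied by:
  {q: False}


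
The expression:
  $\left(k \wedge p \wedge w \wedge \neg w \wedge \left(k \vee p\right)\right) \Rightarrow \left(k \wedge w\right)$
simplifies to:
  $\text{True}$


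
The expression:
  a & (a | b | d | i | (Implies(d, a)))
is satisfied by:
  {a: True}


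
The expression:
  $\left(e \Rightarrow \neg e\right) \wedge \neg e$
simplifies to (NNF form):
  $\neg e$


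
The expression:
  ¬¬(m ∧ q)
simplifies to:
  m ∧ q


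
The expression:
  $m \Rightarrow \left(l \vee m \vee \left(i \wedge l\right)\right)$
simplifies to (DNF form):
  $\text{True}$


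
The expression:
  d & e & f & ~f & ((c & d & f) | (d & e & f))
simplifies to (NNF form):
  False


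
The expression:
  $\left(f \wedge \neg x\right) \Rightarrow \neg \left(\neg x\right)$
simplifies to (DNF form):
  $x \vee \neg f$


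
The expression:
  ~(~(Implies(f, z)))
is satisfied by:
  {z: True, f: False}
  {f: False, z: False}
  {f: True, z: True}


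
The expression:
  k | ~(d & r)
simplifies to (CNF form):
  k | ~d | ~r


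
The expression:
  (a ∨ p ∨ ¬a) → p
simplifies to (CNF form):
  p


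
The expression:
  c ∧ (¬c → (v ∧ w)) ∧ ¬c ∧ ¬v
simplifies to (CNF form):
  False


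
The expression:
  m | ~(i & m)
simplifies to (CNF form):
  True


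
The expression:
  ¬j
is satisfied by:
  {j: False}


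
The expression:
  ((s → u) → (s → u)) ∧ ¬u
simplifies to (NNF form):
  ¬u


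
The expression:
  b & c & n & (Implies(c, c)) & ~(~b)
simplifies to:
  b & c & n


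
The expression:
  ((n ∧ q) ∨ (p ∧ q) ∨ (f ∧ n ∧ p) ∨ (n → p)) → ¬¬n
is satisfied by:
  {n: True}


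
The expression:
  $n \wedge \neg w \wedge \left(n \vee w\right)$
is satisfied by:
  {n: True, w: False}


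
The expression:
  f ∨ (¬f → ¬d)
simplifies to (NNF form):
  f ∨ ¬d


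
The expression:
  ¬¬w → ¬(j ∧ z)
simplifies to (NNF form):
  ¬j ∨ ¬w ∨ ¬z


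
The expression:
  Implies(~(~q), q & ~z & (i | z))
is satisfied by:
  {i: True, q: False, z: False}
  {i: False, q: False, z: False}
  {z: True, i: True, q: False}
  {z: True, i: False, q: False}
  {q: True, i: True, z: False}


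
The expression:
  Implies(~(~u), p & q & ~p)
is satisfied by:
  {u: False}


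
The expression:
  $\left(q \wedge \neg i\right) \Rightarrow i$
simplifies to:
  $i \vee \neg q$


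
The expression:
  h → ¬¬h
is always true.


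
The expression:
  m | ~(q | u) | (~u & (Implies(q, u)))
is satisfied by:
  {m: True, q: False, u: False}
  {m: True, u: True, q: False}
  {m: True, q: True, u: False}
  {m: True, u: True, q: True}
  {u: False, q: False, m: False}


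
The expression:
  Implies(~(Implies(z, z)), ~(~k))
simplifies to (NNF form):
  True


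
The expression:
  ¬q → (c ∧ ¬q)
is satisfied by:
  {q: True, c: True}
  {q: True, c: False}
  {c: True, q: False}


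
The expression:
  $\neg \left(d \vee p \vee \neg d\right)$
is never true.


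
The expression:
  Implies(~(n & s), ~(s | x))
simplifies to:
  (n & s) | (~s & ~x)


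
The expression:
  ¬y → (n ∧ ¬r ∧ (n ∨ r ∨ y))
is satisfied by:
  {y: True, n: True, r: False}
  {y: True, n: False, r: False}
  {r: True, y: True, n: True}
  {r: True, y: True, n: False}
  {n: True, r: False, y: False}


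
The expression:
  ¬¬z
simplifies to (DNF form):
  z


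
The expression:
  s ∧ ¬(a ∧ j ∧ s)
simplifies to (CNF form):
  s ∧ (¬a ∨ ¬j)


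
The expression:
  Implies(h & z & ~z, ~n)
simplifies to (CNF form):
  True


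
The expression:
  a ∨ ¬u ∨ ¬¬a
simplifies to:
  a ∨ ¬u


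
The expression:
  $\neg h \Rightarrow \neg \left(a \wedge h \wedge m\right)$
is always true.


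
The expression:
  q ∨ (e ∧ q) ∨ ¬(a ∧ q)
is always true.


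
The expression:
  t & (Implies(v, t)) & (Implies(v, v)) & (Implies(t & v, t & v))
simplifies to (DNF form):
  t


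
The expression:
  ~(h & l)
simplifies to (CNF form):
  ~h | ~l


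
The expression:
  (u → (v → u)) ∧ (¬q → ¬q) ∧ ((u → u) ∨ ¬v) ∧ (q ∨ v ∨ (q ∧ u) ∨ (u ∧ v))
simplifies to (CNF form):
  q ∨ v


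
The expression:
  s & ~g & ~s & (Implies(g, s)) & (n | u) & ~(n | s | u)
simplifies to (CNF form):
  False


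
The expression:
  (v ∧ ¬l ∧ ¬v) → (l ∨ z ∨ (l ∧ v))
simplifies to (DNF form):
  True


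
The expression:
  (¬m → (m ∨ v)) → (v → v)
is always true.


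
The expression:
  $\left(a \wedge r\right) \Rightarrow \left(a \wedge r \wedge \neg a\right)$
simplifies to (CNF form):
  $\neg a \vee \neg r$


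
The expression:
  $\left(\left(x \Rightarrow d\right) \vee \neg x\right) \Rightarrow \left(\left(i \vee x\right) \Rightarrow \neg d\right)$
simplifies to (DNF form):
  $\left(\neg i \wedge \neg x\right) \vee \neg d$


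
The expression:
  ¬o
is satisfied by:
  {o: False}


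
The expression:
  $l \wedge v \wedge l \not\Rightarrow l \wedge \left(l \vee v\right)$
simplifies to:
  $\text{False}$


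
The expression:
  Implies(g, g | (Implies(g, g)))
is always true.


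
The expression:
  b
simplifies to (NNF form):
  b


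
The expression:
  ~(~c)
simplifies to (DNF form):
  c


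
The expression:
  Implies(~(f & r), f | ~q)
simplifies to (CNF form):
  f | ~q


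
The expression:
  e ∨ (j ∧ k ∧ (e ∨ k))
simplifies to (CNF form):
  (e ∨ j) ∧ (e ∨ k)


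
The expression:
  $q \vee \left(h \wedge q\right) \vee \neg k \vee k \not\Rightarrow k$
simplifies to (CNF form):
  $q \vee \neg k$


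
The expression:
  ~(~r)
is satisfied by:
  {r: True}


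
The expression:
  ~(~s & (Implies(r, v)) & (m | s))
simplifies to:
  s | ~m | (r & ~v)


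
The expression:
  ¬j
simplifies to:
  ¬j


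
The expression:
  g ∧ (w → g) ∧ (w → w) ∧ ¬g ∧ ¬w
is never true.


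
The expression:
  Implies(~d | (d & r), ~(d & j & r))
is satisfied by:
  {d: False, r: False, j: False}
  {j: True, d: False, r: False}
  {r: True, d: False, j: False}
  {j: True, r: True, d: False}
  {d: True, j: False, r: False}
  {j: True, d: True, r: False}
  {r: True, d: True, j: False}


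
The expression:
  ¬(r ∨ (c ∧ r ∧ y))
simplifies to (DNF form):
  ¬r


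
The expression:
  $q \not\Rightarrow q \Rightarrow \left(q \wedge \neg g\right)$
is always true.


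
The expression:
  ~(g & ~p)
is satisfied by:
  {p: True, g: False}
  {g: False, p: False}
  {g: True, p: True}


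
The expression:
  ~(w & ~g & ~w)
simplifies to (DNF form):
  True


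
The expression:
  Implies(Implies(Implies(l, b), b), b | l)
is always true.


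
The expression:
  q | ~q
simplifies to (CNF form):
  True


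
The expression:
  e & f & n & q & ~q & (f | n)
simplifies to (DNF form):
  False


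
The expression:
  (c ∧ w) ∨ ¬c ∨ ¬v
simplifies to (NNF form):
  w ∨ ¬c ∨ ¬v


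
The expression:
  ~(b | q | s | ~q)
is never true.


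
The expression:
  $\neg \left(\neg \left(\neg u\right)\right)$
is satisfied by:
  {u: False}


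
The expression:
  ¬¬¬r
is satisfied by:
  {r: False}


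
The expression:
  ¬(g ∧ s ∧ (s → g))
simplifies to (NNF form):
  ¬g ∨ ¬s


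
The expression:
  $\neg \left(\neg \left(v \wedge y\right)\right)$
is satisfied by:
  {y: True, v: True}


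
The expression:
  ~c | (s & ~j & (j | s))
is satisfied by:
  {s: True, j: False, c: False}
  {j: False, c: False, s: False}
  {s: True, j: True, c: False}
  {j: True, s: False, c: False}
  {c: True, s: True, j: False}


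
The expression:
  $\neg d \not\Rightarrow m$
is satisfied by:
  {d: False, m: False}


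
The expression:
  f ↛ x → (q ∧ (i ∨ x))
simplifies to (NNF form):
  x ∨ (i ∧ q) ∨ ¬f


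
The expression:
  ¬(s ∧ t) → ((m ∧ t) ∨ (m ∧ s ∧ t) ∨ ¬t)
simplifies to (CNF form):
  m ∨ s ∨ ¬t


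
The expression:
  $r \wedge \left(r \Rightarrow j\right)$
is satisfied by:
  {r: True, j: True}


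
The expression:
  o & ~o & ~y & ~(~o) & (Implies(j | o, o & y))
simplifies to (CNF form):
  False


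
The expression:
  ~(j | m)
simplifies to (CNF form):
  ~j & ~m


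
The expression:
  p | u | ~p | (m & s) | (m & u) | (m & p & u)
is always true.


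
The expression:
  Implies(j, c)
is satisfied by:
  {c: True, j: False}
  {j: False, c: False}
  {j: True, c: True}


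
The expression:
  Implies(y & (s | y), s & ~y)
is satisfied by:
  {y: False}


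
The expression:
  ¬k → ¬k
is always true.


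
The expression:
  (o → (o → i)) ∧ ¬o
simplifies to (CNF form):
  ¬o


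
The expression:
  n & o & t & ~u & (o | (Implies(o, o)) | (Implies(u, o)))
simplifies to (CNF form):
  n & o & t & ~u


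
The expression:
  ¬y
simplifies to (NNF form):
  ¬y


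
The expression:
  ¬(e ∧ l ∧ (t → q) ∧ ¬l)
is always true.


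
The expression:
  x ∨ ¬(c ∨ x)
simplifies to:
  x ∨ ¬c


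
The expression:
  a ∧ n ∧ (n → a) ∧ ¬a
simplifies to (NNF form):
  False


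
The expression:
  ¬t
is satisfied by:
  {t: False}


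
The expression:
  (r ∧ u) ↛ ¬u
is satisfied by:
  {r: True, u: True}


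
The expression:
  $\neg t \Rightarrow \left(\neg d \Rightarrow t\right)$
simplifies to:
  $d \vee t$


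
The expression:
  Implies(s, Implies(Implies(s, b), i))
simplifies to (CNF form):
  i | ~b | ~s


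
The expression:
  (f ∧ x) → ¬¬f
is always true.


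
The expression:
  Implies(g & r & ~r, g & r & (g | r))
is always true.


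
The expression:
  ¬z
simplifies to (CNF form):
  ¬z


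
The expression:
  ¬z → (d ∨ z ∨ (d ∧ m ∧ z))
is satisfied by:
  {d: True, z: True}
  {d: True, z: False}
  {z: True, d: False}


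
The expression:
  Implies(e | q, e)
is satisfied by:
  {e: True, q: False}
  {q: False, e: False}
  {q: True, e: True}


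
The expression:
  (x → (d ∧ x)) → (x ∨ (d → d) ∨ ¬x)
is always true.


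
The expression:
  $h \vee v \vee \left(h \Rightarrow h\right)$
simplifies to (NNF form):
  $\text{True}$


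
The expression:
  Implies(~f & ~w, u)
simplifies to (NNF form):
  f | u | w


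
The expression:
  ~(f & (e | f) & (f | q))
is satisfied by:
  {f: False}


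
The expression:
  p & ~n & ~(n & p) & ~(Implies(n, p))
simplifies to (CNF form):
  False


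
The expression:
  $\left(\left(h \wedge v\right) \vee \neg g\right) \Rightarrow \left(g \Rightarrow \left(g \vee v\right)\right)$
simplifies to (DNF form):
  $\text{True}$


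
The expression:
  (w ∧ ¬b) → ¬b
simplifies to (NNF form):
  True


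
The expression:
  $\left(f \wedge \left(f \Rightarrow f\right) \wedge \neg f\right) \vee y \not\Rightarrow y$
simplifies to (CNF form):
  $\text{False}$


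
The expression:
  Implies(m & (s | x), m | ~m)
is always true.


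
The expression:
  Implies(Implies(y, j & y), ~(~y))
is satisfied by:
  {y: True}


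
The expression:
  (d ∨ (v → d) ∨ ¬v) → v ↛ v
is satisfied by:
  {v: True, d: False}


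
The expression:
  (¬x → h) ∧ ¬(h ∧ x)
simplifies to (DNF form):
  (h ∧ ¬x) ∨ (x ∧ ¬h)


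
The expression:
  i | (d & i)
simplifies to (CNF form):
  i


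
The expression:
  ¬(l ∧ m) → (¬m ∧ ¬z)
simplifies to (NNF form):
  (l ∧ m) ∨ (¬m ∧ ¬z)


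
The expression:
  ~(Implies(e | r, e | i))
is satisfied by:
  {r: True, i: False, e: False}


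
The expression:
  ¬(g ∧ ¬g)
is always true.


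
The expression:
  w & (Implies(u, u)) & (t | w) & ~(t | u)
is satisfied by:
  {w: True, u: False, t: False}


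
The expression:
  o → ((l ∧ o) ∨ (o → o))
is always true.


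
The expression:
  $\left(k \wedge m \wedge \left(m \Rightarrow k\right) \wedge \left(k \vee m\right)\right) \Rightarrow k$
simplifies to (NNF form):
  $\text{True}$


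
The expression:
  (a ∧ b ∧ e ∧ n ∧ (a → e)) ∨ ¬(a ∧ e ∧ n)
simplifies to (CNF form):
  b ∨ ¬a ∨ ¬e ∨ ¬n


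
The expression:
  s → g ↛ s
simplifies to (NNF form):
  ¬s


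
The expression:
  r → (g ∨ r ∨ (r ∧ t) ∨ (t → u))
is always true.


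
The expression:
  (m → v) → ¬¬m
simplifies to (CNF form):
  m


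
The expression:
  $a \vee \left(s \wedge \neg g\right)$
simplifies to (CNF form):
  $\left(a \vee s\right) \wedge \left(a \vee \neg g\right)$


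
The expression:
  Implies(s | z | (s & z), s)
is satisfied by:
  {s: True, z: False}
  {z: False, s: False}
  {z: True, s: True}


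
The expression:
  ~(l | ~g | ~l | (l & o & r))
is never true.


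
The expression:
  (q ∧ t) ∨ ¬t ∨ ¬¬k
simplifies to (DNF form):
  k ∨ q ∨ ¬t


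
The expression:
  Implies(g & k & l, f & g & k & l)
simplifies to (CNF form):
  f | ~g | ~k | ~l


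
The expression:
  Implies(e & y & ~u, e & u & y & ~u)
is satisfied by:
  {u: True, e: False, y: False}
  {e: False, y: False, u: False}
  {y: True, u: True, e: False}
  {y: True, e: False, u: False}
  {u: True, e: True, y: False}
  {e: True, u: False, y: False}
  {y: True, e: True, u: True}


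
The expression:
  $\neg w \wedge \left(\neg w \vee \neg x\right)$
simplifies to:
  $\neg w$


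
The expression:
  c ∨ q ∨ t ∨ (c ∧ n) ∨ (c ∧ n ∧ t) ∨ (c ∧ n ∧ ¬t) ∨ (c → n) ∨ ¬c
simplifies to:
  True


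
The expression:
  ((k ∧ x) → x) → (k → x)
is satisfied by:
  {x: True, k: False}
  {k: False, x: False}
  {k: True, x: True}


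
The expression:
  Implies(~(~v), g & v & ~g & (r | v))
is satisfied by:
  {v: False}


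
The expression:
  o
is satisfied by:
  {o: True}


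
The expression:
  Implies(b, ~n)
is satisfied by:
  {n: False, b: False}
  {b: True, n: False}
  {n: True, b: False}


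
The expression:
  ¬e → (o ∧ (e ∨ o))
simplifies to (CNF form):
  e ∨ o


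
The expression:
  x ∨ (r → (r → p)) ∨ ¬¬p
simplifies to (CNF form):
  p ∨ x ∨ ¬r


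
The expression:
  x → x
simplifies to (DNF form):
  True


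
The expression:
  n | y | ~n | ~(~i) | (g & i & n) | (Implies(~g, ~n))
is always true.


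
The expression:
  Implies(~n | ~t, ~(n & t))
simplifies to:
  True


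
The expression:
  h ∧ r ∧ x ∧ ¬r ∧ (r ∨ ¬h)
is never true.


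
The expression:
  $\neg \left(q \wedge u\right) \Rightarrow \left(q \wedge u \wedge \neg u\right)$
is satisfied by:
  {u: True, q: True}


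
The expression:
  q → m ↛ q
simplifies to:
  ¬q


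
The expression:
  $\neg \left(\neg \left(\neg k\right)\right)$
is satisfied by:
  {k: False}


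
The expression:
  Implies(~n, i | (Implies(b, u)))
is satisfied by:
  {i: True, n: True, u: True, b: False}
  {i: True, n: True, u: False, b: False}
  {i: True, u: True, b: False, n: False}
  {i: True, u: False, b: False, n: False}
  {n: True, u: True, b: False, i: False}
  {n: True, u: False, b: False, i: False}
  {u: True, n: False, b: False, i: False}
  {u: False, n: False, b: False, i: False}
  {i: True, n: True, b: True, u: True}
  {i: True, n: True, b: True, u: False}
  {i: True, b: True, u: True, n: False}
  {i: True, b: True, u: False, n: False}
  {b: True, n: True, u: True, i: False}
  {b: True, n: True, u: False, i: False}
  {b: True, u: True, n: False, i: False}


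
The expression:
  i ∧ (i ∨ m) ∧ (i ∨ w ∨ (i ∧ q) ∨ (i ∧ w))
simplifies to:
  i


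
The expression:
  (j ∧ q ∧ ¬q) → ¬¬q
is always true.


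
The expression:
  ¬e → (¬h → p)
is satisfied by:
  {p: True, e: True, h: True}
  {p: True, e: True, h: False}
  {p: True, h: True, e: False}
  {p: True, h: False, e: False}
  {e: True, h: True, p: False}
  {e: True, h: False, p: False}
  {h: True, e: False, p: False}


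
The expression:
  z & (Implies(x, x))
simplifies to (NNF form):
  z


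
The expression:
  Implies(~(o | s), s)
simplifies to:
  o | s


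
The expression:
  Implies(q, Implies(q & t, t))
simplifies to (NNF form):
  True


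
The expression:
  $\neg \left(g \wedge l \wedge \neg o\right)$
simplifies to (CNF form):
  $o \vee \neg g \vee \neg l$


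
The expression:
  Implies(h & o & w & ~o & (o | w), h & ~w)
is always true.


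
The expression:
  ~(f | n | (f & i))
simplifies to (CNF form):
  ~f & ~n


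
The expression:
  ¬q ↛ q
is always true.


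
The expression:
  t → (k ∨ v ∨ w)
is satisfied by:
  {v: True, k: True, w: True, t: False}
  {v: True, k: True, w: False, t: False}
  {v: True, w: True, t: False, k: False}
  {v: True, w: False, t: False, k: False}
  {k: True, w: True, t: False, v: False}
  {k: True, w: False, t: False, v: False}
  {w: True, k: False, t: False, v: False}
  {w: False, k: False, t: False, v: False}
  {v: True, k: True, t: True, w: True}
  {v: True, k: True, t: True, w: False}
  {v: True, t: True, w: True, k: False}
  {v: True, t: True, w: False, k: False}
  {t: True, k: True, w: True, v: False}
  {t: True, k: True, w: False, v: False}
  {t: True, w: True, k: False, v: False}


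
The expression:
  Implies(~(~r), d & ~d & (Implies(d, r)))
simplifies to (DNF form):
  ~r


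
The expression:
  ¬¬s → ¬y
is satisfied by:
  {s: False, y: False}
  {y: True, s: False}
  {s: True, y: False}


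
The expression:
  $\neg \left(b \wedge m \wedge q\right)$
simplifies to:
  $\neg b \vee \neg m \vee \neg q$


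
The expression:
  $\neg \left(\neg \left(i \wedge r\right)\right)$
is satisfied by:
  {r: True, i: True}


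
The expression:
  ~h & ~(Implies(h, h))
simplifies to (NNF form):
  False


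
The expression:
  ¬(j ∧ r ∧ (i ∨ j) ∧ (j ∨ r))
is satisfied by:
  {r: False, j: False}
  {j: True, r: False}
  {r: True, j: False}


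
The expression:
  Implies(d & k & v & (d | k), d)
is always true.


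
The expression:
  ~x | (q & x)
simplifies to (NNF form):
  q | ~x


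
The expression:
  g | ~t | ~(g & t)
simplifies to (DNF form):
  True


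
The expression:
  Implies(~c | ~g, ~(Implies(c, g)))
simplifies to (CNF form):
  c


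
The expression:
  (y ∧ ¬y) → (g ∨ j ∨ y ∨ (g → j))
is always true.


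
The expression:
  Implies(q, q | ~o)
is always true.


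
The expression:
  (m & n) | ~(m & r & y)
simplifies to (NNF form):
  n | ~m | ~r | ~y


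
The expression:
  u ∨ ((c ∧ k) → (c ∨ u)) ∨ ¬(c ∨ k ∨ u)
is always true.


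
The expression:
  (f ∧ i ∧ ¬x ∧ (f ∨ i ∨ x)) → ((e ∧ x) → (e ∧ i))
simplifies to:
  True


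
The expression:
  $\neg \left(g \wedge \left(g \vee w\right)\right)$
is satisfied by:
  {g: False}


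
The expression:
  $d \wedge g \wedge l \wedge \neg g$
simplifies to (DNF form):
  $\text{False}$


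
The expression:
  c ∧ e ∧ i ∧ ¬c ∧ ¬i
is never true.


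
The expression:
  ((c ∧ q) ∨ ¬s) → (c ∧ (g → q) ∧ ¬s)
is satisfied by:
  {s: True, g: False, q: False, c: False}
  {s: True, g: True, q: False, c: False}
  {c: True, s: True, g: False, q: False}
  {c: True, s: True, g: True, q: False}
  {q: True, s: True, g: False, c: False}
  {q: True, s: True, g: True, c: False}
  {g: False, c: True, s: False, q: False}
  {g: False, q: True, c: True, s: False}
  {q: True, c: True, g: True, s: False}


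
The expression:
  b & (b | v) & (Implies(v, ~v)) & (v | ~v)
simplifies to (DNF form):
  b & ~v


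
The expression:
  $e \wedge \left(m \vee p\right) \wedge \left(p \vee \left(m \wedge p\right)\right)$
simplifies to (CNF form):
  $e \wedge p$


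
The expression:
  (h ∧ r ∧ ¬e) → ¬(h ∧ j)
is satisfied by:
  {e: True, h: False, r: False, j: False}
  {j: False, h: False, e: False, r: False}
  {j: True, e: True, h: False, r: False}
  {j: True, h: False, e: False, r: False}
  {r: True, e: True, j: False, h: False}
  {r: True, j: False, h: False, e: False}
  {r: True, j: True, e: True, h: False}
  {r: True, j: True, h: False, e: False}
  {e: True, h: True, r: False, j: False}
  {h: True, r: False, e: False, j: False}
  {j: True, h: True, e: True, r: False}
  {j: True, h: True, r: False, e: False}
  {e: True, h: True, r: True, j: False}
  {h: True, r: True, j: False, e: False}
  {j: True, h: True, r: True, e: True}


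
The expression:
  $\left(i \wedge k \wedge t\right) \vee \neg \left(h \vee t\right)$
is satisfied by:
  {k: True, i: True, h: False, t: False}
  {k: True, i: False, h: False, t: False}
  {i: True, k: False, h: False, t: False}
  {k: False, i: False, h: False, t: False}
  {k: True, t: True, i: True, h: False}
  {k: True, t: True, h: True, i: True}


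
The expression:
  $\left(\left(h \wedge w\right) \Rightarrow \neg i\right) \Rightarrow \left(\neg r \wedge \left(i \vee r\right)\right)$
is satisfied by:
  {h: True, w: True, i: True, r: False}
  {h: True, i: True, w: False, r: False}
  {w: True, i: True, h: False, r: False}
  {i: True, h: False, w: False, r: False}
  {r: True, h: True, w: True, i: True}


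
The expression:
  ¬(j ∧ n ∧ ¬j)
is always true.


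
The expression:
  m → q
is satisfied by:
  {q: True, m: False}
  {m: False, q: False}
  {m: True, q: True}


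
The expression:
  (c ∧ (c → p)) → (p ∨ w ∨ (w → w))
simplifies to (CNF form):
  True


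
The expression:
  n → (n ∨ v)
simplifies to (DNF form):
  True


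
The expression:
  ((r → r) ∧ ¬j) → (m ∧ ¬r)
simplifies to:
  j ∨ (m ∧ ¬r)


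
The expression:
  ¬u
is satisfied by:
  {u: False}


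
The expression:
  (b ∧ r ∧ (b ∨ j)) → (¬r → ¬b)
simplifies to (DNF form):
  True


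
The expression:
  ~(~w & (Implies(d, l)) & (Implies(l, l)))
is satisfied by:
  {d: True, w: True, l: False}
  {w: True, l: False, d: False}
  {d: True, w: True, l: True}
  {w: True, l: True, d: False}
  {d: True, l: False, w: False}


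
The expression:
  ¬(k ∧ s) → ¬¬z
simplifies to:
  z ∨ (k ∧ s)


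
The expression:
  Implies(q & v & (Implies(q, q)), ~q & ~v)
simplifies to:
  ~q | ~v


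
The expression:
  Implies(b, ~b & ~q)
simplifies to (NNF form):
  ~b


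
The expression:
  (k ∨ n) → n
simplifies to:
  n ∨ ¬k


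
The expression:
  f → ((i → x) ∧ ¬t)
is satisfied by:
  {x: True, i: False, t: False, f: False}
  {x: False, i: False, t: False, f: False}
  {x: True, i: True, t: False, f: False}
  {i: True, x: False, t: False, f: False}
  {t: True, x: True, i: False, f: False}
  {t: True, x: False, i: False, f: False}
  {x: True, t: True, i: True, f: False}
  {t: True, i: True, x: False, f: False}
  {f: True, x: True, i: False, t: False}
  {f: True, x: False, i: False, t: False}
  {f: True, x: True, i: True, t: False}


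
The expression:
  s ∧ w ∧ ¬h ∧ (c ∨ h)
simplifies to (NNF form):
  c ∧ s ∧ w ∧ ¬h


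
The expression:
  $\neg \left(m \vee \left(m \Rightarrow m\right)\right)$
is never true.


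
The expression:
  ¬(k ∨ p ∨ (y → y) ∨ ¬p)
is never true.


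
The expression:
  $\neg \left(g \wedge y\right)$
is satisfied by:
  {g: False, y: False}
  {y: True, g: False}
  {g: True, y: False}


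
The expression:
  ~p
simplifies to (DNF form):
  ~p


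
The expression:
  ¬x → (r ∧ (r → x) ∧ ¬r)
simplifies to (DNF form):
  x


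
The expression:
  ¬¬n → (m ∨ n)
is always true.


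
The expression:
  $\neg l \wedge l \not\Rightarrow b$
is never true.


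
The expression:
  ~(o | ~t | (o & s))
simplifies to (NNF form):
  t & ~o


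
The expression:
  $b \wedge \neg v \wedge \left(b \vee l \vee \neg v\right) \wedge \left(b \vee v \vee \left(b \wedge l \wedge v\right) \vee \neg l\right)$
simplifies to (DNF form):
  $b \wedge \neg v$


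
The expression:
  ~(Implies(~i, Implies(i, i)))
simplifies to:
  False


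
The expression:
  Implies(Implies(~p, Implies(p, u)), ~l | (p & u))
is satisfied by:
  {p: True, u: True, l: False}
  {p: True, u: False, l: False}
  {u: True, p: False, l: False}
  {p: False, u: False, l: False}
  {p: True, l: True, u: True}


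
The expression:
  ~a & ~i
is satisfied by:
  {i: False, a: False}


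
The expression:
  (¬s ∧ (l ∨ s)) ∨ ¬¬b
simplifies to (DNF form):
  b ∨ (l ∧ ¬s)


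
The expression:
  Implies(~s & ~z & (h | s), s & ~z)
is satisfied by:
  {z: True, s: True, h: False}
  {z: True, h: False, s: False}
  {s: True, h: False, z: False}
  {s: False, h: False, z: False}
  {z: True, s: True, h: True}
  {z: True, h: True, s: False}
  {s: True, h: True, z: False}


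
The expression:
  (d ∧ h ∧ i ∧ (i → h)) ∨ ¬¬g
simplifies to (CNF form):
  (d ∨ g) ∧ (g ∨ h) ∧ (g ∨ i)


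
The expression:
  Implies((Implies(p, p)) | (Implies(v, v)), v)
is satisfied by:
  {v: True}


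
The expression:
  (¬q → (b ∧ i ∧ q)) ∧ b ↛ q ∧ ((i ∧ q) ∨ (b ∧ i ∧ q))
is never true.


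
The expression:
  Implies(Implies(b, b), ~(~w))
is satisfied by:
  {w: True}


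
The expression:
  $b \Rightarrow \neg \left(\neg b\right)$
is always true.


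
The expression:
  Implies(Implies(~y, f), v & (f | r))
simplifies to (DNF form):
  (f & v) | (r & v) | (~f & ~y)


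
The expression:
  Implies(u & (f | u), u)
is always true.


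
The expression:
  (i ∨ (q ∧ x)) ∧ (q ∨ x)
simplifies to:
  (i ∧ q) ∨ (i ∧ x) ∨ (q ∧ x)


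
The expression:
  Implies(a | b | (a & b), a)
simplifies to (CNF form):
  a | ~b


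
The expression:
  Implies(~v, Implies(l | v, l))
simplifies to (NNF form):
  True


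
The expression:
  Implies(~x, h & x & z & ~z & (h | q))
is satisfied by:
  {x: True}


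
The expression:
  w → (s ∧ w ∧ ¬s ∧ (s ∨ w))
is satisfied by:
  {w: False}


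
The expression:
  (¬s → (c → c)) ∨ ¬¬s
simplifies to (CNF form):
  True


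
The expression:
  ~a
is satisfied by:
  {a: False}


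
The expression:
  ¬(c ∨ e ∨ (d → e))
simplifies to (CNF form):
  d ∧ ¬c ∧ ¬e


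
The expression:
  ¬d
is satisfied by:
  {d: False}


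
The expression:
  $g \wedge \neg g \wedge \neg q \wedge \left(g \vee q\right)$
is never true.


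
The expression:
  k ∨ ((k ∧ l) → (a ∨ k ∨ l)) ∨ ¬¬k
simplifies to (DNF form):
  True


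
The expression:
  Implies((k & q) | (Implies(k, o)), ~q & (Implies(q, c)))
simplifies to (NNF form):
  ~q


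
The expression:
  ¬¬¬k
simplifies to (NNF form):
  ¬k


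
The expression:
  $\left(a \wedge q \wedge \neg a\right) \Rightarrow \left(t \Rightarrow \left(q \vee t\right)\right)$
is always true.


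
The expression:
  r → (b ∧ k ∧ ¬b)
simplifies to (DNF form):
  ¬r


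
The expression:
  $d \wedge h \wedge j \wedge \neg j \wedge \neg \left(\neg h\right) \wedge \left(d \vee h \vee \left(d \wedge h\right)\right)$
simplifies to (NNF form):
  $\text{False}$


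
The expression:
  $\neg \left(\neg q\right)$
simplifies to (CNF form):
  $q$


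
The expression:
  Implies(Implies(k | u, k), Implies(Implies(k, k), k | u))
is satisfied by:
  {k: True, u: True}
  {k: True, u: False}
  {u: True, k: False}


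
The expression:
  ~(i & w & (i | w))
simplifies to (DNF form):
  ~i | ~w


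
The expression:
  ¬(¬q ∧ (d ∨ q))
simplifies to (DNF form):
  q ∨ ¬d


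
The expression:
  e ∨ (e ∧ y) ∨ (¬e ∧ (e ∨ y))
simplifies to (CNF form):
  e ∨ y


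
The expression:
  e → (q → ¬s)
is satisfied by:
  {s: False, e: False, q: False}
  {q: True, s: False, e: False}
  {e: True, s: False, q: False}
  {q: True, e: True, s: False}
  {s: True, q: False, e: False}
  {q: True, s: True, e: False}
  {e: True, s: True, q: False}


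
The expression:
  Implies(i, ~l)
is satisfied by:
  {l: False, i: False}
  {i: True, l: False}
  {l: True, i: False}


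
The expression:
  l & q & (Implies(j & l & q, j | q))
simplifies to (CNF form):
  l & q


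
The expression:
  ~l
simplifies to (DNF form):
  ~l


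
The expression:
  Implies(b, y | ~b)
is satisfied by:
  {y: True, b: False}
  {b: False, y: False}
  {b: True, y: True}


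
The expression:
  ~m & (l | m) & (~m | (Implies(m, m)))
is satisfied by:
  {l: True, m: False}


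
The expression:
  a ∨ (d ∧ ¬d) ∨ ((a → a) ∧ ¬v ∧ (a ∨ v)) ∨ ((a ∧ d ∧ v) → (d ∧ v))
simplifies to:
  True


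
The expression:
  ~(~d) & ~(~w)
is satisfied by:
  {w: True, d: True}


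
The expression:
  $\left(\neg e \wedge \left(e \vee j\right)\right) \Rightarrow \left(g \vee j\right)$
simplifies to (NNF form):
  $\text{True}$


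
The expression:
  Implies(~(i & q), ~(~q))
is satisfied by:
  {q: True}


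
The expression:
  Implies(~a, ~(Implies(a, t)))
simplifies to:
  a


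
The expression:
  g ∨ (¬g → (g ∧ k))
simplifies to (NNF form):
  g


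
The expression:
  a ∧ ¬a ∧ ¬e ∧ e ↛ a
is never true.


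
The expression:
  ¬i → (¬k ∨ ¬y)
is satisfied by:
  {i: True, k: False, y: False}
  {k: False, y: False, i: False}
  {i: True, y: True, k: False}
  {y: True, k: False, i: False}
  {i: True, k: True, y: False}
  {k: True, i: False, y: False}
  {i: True, y: True, k: True}


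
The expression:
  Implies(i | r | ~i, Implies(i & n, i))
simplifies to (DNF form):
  True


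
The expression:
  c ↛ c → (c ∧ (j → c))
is always true.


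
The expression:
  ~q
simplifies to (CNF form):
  ~q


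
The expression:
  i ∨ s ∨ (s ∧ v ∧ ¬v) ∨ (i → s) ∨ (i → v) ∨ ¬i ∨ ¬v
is always true.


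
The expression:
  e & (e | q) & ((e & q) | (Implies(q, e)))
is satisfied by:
  {e: True}


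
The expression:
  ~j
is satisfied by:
  {j: False}


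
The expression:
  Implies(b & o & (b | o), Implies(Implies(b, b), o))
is always true.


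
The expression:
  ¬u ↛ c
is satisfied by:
  {c: True, u: False}
  {u: False, c: False}
  {u: True, c: True}


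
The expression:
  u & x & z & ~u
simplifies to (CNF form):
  False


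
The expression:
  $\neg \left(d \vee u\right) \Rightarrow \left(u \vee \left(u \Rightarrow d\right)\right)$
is always true.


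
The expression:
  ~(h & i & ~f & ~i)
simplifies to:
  True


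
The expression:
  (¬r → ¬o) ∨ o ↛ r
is always true.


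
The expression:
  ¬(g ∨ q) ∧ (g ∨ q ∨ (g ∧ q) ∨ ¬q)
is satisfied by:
  {q: False, g: False}


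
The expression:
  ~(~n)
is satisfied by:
  {n: True}


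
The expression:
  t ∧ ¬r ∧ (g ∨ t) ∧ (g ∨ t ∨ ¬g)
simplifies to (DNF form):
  t ∧ ¬r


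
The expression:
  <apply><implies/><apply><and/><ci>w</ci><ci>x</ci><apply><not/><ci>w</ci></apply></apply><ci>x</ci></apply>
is always true.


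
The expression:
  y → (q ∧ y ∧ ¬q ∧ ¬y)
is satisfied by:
  {y: False}


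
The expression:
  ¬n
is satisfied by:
  {n: False}


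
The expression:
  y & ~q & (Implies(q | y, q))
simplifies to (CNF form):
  False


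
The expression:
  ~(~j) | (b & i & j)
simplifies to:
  j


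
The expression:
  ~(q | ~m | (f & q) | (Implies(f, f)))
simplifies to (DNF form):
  False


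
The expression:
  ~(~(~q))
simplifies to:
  ~q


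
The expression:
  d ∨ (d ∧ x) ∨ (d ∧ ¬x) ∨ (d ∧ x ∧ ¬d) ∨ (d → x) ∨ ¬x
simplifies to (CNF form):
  True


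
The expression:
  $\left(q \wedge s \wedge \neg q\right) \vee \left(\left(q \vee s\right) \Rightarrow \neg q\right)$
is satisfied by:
  {q: False}


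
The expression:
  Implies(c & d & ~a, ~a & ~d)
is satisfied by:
  {a: True, c: False, d: False}
  {c: False, d: False, a: False}
  {a: True, d: True, c: False}
  {d: True, c: False, a: False}
  {a: True, c: True, d: False}
  {c: True, a: False, d: False}
  {a: True, d: True, c: True}


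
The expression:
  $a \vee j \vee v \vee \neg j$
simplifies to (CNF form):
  $\text{True}$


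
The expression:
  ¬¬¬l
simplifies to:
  ¬l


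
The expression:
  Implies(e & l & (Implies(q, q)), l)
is always true.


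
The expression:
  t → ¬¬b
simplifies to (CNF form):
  b ∨ ¬t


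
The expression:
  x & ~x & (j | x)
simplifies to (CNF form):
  False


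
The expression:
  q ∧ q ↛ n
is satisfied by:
  {q: True, n: False}


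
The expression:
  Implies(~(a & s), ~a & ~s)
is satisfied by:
  {s: False, a: False}
  {a: True, s: True}


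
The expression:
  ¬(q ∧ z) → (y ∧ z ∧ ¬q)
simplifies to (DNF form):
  (q ∧ z) ∨ (y ∧ z)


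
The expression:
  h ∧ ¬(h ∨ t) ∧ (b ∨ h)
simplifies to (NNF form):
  False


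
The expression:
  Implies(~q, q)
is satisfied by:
  {q: True}


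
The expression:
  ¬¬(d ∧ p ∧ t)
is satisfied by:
  {t: True, p: True, d: True}


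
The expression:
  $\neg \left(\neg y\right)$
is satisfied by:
  {y: True}


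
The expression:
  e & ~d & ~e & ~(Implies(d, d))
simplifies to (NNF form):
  False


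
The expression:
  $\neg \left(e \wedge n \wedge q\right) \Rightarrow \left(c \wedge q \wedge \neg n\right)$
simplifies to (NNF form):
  $q \wedge \left(c \vee n\right) \wedge \left(e \vee \neg n\right)$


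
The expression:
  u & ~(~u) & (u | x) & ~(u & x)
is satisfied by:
  {u: True, x: False}


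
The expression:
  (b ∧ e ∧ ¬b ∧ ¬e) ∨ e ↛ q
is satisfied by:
  {e: True, q: False}


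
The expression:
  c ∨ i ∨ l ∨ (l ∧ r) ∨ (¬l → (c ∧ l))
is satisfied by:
  {i: True, c: True, l: True}
  {i: True, c: True, l: False}
  {i: True, l: True, c: False}
  {i: True, l: False, c: False}
  {c: True, l: True, i: False}
  {c: True, l: False, i: False}
  {l: True, c: False, i: False}


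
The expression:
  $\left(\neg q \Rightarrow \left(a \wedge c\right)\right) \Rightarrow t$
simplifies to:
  $t \vee \left(\neg a \wedge \neg q\right) \vee \left(\neg c \wedge \neg q\right)$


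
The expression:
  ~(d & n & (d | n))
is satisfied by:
  {d: False, n: False}
  {n: True, d: False}
  {d: True, n: False}


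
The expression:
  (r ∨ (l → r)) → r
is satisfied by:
  {r: True, l: True}
  {r: True, l: False}
  {l: True, r: False}


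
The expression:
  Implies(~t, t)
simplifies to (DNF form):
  t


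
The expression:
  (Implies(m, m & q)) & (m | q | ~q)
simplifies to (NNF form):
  q | ~m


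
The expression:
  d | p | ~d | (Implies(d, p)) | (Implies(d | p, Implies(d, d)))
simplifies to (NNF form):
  True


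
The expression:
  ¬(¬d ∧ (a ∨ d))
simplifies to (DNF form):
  d ∨ ¬a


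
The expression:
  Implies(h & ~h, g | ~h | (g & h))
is always true.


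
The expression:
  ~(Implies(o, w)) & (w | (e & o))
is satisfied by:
  {e: True, o: True, w: False}


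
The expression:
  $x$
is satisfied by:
  {x: True}


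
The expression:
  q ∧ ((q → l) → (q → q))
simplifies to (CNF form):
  q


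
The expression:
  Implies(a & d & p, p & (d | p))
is always true.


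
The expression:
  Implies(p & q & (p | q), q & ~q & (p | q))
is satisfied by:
  {p: False, q: False}
  {q: True, p: False}
  {p: True, q: False}


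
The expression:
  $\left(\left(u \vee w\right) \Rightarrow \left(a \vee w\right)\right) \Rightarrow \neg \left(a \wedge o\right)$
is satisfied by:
  {o: False, a: False}
  {a: True, o: False}
  {o: True, a: False}


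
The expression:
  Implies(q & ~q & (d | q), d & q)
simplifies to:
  True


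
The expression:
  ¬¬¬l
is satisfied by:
  {l: False}


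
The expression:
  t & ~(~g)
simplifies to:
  g & t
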